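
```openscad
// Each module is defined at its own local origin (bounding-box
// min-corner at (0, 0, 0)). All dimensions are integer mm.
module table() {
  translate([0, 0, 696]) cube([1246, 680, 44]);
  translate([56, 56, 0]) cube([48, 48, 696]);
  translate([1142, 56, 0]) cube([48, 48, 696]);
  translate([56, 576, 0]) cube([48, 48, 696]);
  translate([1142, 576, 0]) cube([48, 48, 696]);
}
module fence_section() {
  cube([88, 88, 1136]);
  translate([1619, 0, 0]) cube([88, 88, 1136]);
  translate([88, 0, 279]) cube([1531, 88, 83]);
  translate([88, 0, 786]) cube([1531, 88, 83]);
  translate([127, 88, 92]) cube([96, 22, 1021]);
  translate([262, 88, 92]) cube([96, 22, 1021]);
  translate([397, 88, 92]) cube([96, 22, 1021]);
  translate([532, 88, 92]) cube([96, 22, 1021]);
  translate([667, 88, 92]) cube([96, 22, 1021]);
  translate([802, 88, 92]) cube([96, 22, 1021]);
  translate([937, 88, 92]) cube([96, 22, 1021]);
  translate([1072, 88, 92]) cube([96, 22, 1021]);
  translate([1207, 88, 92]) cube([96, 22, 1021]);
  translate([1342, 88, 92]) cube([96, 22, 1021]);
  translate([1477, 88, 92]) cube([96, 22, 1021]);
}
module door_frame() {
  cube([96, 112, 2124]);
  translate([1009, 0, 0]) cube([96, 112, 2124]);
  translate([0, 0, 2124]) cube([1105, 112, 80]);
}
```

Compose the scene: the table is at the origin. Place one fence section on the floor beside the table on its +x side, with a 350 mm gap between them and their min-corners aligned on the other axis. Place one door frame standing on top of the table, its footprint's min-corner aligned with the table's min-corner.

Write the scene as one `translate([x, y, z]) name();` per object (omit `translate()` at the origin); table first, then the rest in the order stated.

table();
translate([1596, 0, 0]) fence_section();
translate([0, 0, 740]) door_frame();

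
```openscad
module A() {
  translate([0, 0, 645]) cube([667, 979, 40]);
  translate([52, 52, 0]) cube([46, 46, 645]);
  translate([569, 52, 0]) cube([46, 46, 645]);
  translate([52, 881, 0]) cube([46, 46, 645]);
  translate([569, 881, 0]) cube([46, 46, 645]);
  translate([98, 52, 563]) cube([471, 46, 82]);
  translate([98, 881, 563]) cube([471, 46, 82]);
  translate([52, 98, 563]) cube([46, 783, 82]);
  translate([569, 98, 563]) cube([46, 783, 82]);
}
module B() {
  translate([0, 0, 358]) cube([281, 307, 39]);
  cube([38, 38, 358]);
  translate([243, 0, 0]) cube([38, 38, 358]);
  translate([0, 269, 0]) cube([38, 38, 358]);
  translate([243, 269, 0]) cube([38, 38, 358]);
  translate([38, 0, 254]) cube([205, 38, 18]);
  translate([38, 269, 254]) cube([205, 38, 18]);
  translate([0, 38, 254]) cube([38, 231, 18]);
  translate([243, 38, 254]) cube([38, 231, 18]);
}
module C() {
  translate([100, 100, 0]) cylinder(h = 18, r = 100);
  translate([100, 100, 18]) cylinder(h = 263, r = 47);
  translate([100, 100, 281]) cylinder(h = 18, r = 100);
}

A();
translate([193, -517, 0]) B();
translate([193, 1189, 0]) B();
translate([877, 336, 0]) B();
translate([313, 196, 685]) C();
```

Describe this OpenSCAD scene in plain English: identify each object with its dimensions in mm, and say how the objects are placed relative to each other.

A is a rectangular dining table. The top is 667×979×40 mm with its upper surface at z = 685 mm. It stands on four 46×46 mm square legs, each inset 52 mm from the nearest pair of top edges, running from the floor to the underside of the top. Four apron rails, 46 mm thick and 82 mm tall, run between adjacent legs with their top edges flush with the underside of the top and their outer faces flush with the legs' outer faces.

B is a simple wooden stool: a rectangular seat 281 mm (x) by 307 mm (y), 39 mm thick, top face at z = 397 mm, on four square legs, each 38×38 mm in cross-section. The legs rest on z = 0, each flush with a corner of the seat. Four stretchers, 38 mm wide and 18 mm tall, connect adjacent legs with their undersides at z = 254 mm, each running between the inner faces of the legs it joins and aligned with the legs' outer faces on the other axis.

C is a spool: two coaxial disc flanges of radius 100 mm and thickness 18 mm, joined by a core cylinder of radius 47 mm and height 263 mm. The lower flange rests on z = 0 and the three cylinders share a vertical axis.

Three stools sit around the table at the −y, +y, +x sides. The spool is on top of the table.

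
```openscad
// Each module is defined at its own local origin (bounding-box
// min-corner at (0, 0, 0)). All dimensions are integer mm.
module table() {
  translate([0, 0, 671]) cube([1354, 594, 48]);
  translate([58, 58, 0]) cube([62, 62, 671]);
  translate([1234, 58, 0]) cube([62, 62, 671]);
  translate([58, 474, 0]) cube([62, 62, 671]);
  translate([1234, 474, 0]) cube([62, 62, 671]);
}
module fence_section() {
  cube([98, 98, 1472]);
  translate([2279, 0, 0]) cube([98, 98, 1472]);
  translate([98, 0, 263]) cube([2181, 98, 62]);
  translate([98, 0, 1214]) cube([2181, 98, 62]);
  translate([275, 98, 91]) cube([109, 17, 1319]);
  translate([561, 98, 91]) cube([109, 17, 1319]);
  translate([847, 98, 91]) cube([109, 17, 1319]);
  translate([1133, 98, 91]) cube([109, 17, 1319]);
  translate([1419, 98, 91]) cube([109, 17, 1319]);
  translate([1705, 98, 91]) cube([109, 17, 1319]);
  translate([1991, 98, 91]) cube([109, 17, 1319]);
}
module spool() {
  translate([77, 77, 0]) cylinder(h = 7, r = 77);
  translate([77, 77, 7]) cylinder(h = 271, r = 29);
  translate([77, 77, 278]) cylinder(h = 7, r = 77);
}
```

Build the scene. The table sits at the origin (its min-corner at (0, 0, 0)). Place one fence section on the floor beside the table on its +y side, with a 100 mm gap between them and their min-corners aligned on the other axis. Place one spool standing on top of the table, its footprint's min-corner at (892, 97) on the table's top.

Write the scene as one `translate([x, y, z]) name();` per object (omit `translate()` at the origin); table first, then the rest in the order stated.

table();
translate([0, 694, 0]) fence_section();
translate([892, 97, 719]) spool();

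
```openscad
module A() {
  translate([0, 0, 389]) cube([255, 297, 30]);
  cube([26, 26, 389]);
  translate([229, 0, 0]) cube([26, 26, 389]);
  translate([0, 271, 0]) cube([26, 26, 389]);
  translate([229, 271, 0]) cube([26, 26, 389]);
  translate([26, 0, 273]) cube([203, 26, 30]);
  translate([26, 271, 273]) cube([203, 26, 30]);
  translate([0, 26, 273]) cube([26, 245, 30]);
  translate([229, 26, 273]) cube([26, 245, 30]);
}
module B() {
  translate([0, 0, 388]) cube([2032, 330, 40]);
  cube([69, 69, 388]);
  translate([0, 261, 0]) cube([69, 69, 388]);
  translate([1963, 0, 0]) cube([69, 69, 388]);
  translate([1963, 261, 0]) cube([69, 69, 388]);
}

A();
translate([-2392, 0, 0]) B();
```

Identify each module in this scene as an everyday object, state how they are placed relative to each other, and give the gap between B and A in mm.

A is a stool. B is a bench. The bench is on the floor beside the stool on its −x side. The gap between the bench and the stool is 360 mm.

The bench's nearest face is 360 mm from the stool's −x face.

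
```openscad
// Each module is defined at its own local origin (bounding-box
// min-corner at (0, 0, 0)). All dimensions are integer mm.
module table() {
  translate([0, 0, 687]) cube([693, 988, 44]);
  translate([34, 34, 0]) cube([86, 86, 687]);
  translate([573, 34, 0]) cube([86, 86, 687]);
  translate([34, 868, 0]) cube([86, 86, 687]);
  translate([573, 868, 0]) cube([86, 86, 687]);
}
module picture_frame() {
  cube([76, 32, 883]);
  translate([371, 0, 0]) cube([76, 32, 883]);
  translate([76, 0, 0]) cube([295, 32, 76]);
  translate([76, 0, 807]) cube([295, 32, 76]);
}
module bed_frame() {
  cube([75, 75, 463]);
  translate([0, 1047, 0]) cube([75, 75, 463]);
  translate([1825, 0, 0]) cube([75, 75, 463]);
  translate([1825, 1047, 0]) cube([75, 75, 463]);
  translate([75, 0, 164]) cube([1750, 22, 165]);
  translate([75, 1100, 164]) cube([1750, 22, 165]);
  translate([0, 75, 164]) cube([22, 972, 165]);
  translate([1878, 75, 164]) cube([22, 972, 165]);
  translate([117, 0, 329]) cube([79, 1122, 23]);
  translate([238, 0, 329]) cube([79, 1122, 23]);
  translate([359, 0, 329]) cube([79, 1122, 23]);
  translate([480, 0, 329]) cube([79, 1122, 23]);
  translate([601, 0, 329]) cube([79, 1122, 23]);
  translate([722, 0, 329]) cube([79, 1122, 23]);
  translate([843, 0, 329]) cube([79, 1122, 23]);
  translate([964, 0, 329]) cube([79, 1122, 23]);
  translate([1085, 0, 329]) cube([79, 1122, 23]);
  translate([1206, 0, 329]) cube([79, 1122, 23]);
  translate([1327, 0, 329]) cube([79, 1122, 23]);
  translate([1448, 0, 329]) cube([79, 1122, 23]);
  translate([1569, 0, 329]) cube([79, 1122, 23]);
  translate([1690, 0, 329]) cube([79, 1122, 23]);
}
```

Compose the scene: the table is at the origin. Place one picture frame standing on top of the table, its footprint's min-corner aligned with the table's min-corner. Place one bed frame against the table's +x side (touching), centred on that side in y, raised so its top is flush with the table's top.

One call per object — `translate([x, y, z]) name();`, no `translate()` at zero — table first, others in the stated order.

table();
translate([0, 0, 731]) picture_frame();
translate([693, -67, 268]) bed_frame();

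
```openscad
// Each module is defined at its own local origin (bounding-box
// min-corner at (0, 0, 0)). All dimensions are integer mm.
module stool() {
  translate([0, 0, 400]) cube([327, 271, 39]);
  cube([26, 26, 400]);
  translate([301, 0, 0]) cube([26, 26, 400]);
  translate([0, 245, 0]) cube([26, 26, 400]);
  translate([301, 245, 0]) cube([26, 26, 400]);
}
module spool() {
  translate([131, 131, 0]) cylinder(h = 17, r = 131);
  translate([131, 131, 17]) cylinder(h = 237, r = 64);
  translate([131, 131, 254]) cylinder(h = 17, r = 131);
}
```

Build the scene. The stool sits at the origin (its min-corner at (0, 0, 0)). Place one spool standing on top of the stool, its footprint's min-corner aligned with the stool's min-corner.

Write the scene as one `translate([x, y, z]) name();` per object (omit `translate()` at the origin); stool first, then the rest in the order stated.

stool();
translate([0, 0, 439]) spool();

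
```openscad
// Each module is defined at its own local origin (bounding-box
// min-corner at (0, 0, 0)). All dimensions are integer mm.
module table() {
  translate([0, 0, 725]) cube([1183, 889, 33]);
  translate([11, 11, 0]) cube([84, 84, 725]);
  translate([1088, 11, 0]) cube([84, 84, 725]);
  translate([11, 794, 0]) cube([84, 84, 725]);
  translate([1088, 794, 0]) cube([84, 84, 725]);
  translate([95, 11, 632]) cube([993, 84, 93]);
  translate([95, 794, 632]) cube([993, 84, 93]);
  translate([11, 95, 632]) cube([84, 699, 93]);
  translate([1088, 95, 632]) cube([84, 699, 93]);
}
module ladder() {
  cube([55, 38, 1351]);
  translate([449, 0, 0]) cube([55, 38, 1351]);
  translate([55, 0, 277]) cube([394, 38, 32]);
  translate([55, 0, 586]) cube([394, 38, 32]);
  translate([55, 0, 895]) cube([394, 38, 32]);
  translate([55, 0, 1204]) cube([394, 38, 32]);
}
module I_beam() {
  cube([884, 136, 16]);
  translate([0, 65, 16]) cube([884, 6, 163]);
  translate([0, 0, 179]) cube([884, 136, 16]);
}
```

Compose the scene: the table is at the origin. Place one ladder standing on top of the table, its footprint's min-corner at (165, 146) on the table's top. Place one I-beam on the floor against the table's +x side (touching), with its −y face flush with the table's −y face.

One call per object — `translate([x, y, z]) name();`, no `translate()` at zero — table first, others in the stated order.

table();
translate([165, 146, 758]) ladder();
translate([1183, 0, 0]) I_beam();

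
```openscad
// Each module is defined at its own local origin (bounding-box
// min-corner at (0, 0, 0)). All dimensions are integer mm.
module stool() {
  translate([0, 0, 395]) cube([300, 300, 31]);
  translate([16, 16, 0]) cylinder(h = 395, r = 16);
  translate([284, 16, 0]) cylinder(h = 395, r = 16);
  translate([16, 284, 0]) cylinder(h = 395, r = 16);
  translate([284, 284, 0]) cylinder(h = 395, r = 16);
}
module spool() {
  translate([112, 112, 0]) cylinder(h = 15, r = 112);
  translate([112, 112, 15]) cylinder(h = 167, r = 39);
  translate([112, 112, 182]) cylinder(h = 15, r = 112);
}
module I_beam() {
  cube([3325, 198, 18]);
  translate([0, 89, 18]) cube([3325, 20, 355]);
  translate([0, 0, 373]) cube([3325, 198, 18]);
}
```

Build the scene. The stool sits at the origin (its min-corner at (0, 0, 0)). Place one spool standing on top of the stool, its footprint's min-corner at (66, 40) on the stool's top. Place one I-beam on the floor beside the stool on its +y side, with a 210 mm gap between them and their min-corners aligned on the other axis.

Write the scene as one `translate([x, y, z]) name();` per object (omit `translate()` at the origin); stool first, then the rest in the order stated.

stool();
translate([66, 40, 426]) spool();
translate([0, 510, 0]) I_beam();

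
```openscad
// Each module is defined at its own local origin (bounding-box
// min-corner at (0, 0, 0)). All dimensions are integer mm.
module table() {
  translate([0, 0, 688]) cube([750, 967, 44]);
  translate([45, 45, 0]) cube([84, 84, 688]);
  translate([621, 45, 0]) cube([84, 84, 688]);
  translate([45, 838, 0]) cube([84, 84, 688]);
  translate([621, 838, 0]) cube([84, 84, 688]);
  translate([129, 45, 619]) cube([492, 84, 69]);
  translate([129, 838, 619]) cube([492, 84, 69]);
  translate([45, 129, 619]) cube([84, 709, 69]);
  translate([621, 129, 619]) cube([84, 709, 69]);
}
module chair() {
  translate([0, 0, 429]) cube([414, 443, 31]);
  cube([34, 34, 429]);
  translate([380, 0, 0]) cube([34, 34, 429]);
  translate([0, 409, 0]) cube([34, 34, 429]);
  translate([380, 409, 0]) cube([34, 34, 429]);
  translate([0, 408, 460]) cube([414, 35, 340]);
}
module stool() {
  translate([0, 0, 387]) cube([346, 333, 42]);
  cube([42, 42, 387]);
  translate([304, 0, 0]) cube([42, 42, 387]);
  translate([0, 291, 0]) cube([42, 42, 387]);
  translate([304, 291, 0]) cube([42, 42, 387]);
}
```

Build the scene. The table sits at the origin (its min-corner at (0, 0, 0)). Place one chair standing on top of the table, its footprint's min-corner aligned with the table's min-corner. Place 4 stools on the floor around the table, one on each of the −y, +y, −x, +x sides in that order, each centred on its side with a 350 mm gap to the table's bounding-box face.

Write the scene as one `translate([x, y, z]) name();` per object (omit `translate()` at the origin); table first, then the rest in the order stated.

table();
translate([0, 0, 732]) chair();
translate([202, -683, 0]) stool();
translate([202, 1317, 0]) stool();
translate([-696, 317, 0]) stool();
translate([1100, 317, 0]) stool();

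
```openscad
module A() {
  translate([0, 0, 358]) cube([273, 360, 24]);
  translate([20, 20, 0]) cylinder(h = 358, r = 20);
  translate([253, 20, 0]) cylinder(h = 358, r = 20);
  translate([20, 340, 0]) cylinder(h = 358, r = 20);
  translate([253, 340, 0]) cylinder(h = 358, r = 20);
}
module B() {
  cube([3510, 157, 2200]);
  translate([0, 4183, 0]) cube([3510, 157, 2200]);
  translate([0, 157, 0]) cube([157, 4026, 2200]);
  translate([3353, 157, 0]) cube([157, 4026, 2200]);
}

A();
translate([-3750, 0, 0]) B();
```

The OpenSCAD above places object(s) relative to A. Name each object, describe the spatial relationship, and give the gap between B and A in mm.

The house frame's nearest face is 240 mm from the stool's −x face.

A is a stool. B is a house frame. The house frame is on the floor beside the stool on its −x side. The gap between the house frame and the stool is 240 mm.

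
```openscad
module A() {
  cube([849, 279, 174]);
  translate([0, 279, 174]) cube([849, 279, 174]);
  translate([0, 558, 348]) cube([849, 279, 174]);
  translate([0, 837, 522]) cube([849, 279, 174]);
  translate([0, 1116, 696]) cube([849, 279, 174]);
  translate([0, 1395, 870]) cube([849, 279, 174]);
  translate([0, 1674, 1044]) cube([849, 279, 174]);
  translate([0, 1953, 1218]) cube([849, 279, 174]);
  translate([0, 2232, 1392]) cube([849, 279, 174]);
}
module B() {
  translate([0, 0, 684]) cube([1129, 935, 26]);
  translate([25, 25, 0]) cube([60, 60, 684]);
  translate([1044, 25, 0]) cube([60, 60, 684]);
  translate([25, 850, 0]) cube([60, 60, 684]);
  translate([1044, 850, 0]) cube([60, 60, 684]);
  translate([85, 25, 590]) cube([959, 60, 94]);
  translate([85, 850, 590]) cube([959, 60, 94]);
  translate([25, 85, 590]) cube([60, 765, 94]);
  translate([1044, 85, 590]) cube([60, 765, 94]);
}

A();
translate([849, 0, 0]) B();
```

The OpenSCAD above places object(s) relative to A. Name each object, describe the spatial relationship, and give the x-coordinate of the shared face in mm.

The staircase's +x face and the table's −x face are both at x = 849 mm.

A is a staircase. B is a table. The table is against the staircase's +x side, with their −y faces flush. The x-coordinate of the shared face is 849 mm.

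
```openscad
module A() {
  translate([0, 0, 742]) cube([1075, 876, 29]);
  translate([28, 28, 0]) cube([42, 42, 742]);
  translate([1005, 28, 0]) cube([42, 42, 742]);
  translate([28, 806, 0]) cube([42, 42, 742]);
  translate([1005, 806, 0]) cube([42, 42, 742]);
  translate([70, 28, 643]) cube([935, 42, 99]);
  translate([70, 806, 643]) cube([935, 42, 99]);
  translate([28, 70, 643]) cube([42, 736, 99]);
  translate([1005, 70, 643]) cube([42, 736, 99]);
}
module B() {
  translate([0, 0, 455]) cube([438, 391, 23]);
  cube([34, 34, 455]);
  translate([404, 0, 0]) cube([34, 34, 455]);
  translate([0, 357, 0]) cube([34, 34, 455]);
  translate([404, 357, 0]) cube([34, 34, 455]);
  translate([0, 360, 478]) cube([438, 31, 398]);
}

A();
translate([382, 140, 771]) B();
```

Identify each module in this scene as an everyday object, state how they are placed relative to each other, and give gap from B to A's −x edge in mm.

A is a table. B is a chair. The chair is on top of the table. The gap from the chair to the table's −x edge is 382 mm.

The chair's min-x is at 382; the table's min-x is 0; gap = 382 mm.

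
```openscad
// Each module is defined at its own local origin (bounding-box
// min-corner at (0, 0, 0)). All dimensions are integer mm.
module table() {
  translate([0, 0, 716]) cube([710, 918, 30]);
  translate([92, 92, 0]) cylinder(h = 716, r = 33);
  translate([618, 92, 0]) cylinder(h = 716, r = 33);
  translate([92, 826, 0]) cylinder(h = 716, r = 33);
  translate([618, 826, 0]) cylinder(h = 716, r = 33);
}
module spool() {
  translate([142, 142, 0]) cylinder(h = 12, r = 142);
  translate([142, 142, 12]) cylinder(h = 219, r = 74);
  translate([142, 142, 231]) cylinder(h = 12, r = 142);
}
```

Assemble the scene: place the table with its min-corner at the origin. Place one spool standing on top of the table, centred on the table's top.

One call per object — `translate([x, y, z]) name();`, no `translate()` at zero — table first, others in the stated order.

table();
translate([213, 317, 746]) spool();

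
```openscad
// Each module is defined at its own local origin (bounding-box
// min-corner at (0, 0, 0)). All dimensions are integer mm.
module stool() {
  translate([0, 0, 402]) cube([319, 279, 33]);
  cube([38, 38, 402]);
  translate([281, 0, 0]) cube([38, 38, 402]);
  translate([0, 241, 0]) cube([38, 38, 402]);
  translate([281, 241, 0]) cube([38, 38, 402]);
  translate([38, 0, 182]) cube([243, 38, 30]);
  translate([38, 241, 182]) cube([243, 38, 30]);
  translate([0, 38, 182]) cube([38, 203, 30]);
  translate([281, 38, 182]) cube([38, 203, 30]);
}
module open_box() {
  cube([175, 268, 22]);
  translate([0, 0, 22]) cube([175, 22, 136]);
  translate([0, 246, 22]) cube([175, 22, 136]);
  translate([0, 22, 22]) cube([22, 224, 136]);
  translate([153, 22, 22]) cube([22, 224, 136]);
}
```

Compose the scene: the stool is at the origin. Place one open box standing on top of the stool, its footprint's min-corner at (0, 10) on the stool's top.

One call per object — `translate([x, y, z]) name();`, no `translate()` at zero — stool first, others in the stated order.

stool();
translate([0, 10, 435]) open_box();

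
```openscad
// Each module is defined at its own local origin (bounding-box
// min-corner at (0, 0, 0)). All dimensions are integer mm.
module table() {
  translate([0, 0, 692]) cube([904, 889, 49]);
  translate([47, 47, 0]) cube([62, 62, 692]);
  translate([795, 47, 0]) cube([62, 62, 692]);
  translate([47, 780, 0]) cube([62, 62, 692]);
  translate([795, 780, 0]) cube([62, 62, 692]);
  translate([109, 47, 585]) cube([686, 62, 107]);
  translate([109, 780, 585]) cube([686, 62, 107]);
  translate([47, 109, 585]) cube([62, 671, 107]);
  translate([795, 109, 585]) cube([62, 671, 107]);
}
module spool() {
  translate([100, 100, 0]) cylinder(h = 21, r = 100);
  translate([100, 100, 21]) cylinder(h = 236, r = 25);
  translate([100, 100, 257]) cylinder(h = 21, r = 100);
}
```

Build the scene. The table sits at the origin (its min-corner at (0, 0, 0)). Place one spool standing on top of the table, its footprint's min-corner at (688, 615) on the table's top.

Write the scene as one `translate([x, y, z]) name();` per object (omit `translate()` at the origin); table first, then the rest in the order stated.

table();
translate([688, 615, 741]) spool();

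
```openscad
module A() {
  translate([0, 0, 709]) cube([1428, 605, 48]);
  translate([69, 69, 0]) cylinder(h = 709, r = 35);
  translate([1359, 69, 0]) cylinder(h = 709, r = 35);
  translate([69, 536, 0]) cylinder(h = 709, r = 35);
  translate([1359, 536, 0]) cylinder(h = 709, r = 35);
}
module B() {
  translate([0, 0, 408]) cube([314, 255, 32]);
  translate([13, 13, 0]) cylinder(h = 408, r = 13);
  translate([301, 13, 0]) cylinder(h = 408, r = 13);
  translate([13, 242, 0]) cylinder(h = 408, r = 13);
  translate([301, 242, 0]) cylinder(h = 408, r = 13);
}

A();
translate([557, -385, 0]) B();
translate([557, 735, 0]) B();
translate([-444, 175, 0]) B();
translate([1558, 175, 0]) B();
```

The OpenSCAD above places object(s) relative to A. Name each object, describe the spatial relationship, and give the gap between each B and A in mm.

Each stool's nearest face is 130 mm from the table's bounding box.

A is a table. B is a stool. Four stools sit around the table at the −y, +y, −x, +x sides. The gap between each stool and the table is 130 mm.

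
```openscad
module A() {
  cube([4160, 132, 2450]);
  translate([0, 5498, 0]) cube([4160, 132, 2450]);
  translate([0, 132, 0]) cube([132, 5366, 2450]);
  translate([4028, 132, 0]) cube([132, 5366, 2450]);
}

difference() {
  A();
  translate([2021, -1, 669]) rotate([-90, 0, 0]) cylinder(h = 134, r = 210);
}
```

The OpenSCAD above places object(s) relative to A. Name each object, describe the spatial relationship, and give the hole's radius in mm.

A is a house frame. The house frame has a circular hole through its front wall. The hole's radius is 210 mm.

The subtracted cylinder has r = 210 mm.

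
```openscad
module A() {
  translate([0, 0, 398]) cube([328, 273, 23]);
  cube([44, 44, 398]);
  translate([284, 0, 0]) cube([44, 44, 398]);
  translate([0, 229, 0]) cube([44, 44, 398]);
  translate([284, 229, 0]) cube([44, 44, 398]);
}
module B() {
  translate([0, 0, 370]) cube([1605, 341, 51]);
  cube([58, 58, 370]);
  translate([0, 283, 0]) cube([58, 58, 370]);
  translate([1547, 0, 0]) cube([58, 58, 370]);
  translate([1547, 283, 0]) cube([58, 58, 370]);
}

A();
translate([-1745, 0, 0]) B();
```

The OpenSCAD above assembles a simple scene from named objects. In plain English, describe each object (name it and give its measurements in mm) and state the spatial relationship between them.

A is a four-legged stool. The seat is 328×273 mm, 23 mm thick, top at z = 421 mm. It stands on four square legs, each 44×44 mm in cross-section, from z = 0 to the seat underside, each flush with a corner of the seat.

B is a long wooden bench with a 1605 mm (x) × 341 mm (y) seat, 51 mm thick, its top surface 421 mm above the floor. Four 58 mm square legs at the seat corners, flush with the edges, run from z = 0 to the seat underside.

The bench is on the floor beside the stool on its −x side.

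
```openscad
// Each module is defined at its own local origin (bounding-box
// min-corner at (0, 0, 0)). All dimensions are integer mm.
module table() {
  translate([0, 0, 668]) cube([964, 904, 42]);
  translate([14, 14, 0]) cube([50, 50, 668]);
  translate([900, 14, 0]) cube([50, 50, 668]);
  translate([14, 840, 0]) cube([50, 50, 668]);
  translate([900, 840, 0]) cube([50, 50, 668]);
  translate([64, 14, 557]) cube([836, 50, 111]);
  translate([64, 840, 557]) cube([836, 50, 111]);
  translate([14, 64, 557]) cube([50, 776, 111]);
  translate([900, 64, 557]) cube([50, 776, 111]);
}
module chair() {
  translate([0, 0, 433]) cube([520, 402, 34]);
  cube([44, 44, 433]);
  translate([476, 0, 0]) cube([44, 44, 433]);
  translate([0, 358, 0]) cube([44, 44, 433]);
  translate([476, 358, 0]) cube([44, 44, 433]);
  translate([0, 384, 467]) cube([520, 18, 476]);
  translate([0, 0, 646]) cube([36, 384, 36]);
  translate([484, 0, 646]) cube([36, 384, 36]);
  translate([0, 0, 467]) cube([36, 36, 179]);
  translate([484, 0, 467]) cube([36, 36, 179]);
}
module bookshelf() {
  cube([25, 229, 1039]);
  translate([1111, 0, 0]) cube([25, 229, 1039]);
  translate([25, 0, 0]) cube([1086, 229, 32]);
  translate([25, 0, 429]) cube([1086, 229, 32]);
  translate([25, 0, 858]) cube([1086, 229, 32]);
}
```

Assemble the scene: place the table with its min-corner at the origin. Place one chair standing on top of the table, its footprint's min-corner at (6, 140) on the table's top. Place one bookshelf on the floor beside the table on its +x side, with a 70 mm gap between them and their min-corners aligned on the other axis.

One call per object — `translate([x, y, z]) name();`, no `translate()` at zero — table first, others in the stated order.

table();
translate([6, 140, 710]) chair();
translate([1034, 0, 0]) bookshelf();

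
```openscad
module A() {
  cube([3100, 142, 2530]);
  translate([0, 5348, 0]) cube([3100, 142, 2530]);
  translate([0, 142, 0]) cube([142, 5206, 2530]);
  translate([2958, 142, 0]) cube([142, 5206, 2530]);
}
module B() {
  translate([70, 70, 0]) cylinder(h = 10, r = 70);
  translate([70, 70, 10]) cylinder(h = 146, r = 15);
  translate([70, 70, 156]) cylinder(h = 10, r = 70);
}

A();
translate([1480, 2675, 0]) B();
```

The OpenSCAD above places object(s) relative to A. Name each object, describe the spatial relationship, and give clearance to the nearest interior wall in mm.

A is a house frame. B is a spool. The spool sits inside the house frame, centred. The clearance to the nearest interior wall is 1338 mm.

Clearances: x = 1338, y = 2533; minimum 1338 mm.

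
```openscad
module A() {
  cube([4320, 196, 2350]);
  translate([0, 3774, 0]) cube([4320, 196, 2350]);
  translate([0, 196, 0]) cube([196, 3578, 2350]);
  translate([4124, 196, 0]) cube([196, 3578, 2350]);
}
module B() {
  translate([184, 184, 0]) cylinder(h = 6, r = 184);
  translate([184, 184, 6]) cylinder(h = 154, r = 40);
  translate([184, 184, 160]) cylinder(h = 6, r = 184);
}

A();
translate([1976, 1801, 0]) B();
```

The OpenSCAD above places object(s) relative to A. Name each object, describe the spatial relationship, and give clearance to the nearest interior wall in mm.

Clearances: x = 1780, y = 1605; minimum 1605 mm.

A is a house frame. B is a spool. The spool sits inside the house frame, centred. The clearance to the nearest interior wall is 1605 mm.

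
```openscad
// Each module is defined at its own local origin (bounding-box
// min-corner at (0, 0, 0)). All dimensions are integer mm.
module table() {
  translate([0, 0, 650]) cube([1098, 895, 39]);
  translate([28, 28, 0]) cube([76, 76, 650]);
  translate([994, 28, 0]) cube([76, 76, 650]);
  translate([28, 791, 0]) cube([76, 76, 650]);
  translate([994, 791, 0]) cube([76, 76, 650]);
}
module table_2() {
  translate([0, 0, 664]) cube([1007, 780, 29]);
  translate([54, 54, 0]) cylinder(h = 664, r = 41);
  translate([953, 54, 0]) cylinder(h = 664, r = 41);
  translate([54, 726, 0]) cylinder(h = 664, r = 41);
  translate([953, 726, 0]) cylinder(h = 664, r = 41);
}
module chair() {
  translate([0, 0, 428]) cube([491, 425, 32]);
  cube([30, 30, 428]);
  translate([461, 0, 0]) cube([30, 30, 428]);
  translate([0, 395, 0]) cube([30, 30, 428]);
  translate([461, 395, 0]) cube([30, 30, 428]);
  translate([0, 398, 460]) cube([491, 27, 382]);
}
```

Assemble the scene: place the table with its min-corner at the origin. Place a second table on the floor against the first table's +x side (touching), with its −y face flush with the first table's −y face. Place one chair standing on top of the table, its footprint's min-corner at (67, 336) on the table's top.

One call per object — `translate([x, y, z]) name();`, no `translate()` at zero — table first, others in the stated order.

table();
translate([1098, 0, 0]) table_2();
translate([67, 336, 689]) chair();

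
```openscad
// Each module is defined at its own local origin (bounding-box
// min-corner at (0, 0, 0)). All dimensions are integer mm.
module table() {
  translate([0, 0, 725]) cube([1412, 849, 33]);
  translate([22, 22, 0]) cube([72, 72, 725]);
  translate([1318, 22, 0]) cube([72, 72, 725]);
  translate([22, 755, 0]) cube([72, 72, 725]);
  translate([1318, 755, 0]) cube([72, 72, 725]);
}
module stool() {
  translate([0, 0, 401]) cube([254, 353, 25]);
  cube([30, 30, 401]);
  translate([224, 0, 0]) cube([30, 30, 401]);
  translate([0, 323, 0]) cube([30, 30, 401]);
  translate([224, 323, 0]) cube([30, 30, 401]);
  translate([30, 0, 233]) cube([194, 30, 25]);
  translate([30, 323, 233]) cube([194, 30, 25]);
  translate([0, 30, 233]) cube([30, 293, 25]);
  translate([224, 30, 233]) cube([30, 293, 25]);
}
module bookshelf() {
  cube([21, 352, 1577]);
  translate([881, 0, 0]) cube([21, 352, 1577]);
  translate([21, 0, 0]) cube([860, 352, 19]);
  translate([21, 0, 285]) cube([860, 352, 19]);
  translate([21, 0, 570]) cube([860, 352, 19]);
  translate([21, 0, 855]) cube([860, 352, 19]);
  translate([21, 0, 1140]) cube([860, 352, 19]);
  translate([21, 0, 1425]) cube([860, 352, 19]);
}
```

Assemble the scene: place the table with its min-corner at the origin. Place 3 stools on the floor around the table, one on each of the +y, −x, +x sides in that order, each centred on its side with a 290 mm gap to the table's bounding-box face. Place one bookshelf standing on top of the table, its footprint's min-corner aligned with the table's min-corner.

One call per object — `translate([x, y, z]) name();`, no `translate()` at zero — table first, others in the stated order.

table();
translate([579, 1139, 0]) stool();
translate([-544, 248, 0]) stool();
translate([1702, 248, 0]) stool();
translate([0, 0, 758]) bookshelf();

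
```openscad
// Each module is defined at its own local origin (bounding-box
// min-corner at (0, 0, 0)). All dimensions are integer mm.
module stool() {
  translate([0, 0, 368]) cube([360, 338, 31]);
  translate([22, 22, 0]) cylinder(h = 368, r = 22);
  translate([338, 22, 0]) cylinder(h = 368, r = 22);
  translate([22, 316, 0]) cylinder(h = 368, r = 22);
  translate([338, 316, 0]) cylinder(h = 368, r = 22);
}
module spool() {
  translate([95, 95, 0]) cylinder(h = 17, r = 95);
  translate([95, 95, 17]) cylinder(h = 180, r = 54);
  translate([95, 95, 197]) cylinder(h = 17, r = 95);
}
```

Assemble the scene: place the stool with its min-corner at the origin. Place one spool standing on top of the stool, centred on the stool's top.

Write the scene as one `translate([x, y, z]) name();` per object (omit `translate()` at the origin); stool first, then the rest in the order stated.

stool();
translate([85, 74, 399]) spool();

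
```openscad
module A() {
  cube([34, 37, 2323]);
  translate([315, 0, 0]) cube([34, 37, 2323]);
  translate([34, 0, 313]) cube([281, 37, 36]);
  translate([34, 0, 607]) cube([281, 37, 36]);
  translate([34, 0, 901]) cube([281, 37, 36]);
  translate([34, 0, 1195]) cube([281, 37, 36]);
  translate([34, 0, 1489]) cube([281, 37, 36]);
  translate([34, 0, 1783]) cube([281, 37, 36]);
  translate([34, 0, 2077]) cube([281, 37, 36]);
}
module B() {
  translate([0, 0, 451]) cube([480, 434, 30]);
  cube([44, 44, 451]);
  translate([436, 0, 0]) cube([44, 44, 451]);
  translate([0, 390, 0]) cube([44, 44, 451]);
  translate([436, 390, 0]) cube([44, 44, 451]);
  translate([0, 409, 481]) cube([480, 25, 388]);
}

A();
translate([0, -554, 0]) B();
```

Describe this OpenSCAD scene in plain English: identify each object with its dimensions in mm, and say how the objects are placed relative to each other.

A is a wooden ladder with two side rails of 34×37 mm section and 2323 mm height, set 349 mm apart overall. Between them run 7 rectangular rungs (37 mm deep, 36 mm thick), front faces flush with the rails' −y face. The bottom of the first rung is 313 mm above the floor and each subsequent rung is 294 mm higher than the one below.

B is a chair. The seat is a 480×434×30 mm slab with its top at z = 481 mm, on four 44×44 mm corner legs (flush with the seat edges, standing on z = 0). A flat backrest 25 mm thick, 388 mm tall, spans the full seat width and rises from the seat top along its +y edge, rear face flush with the rear of the seat.

The chair is on the floor beside the ladder on its −y side.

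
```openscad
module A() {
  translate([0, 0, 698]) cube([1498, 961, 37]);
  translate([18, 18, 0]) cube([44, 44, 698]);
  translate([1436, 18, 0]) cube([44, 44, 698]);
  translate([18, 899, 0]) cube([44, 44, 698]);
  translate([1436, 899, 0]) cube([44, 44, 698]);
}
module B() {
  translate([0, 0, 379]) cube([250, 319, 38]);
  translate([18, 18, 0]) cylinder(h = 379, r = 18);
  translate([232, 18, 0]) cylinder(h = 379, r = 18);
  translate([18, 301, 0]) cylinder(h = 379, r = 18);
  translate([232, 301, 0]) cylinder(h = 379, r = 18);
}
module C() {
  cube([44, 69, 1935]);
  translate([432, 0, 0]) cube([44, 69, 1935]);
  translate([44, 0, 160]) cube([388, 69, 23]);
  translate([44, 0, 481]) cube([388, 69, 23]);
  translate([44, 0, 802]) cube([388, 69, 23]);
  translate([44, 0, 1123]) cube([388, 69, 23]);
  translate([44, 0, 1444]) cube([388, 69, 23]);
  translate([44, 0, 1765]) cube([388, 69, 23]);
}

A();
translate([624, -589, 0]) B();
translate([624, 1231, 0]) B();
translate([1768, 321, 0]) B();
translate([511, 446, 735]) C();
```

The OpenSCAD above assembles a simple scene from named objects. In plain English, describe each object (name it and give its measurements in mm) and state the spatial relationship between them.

A is a table with a 1498×961 mm rectangular top, 37 mm thick, top surface at z = 735 mm, supported by four 44×44 mm square legs, each inset 18 mm from the nearest pair of top edges, running from the floor.

B is a four-legged stool. The seat is a 250×319×38 mm slab whose top surface is at z = 417 mm; four round legs, each 36 mm in diameter, run from the floor (z = 0) to the underside of the seat, each leg's axis is inset half a diameter from the nearest pair of seat edges (so the leg's bounding box is flush with the corner).

C is a straight ladder. Two 44×69 mm vertical rails, 1935 mm tall, stand 476 mm apart (outside-to-outside) with their front faces coplanar on the −y side. 6 rungs, each 69 mm deep and 23 mm tall, span between the inner faces of the rails, front faces flush with the rails. The lowest rung's underside is at z = 160 mm and rungs are spaced 321 mm apart (underside to underside).

Three stools sit around the table at the −y, +y, +x sides. The ladder is on top of the table, centred.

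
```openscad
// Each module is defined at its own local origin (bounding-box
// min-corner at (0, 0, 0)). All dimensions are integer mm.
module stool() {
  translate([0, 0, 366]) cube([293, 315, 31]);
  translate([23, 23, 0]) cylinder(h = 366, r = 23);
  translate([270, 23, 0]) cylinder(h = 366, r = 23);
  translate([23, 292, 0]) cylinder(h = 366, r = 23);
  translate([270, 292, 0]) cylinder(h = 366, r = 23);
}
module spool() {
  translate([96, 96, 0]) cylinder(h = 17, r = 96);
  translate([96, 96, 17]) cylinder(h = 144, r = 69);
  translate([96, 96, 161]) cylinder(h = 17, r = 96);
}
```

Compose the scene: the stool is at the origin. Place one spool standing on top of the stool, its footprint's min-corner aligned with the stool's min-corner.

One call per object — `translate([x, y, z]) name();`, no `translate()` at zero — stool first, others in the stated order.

stool();
translate([0, 0, 397]) spool();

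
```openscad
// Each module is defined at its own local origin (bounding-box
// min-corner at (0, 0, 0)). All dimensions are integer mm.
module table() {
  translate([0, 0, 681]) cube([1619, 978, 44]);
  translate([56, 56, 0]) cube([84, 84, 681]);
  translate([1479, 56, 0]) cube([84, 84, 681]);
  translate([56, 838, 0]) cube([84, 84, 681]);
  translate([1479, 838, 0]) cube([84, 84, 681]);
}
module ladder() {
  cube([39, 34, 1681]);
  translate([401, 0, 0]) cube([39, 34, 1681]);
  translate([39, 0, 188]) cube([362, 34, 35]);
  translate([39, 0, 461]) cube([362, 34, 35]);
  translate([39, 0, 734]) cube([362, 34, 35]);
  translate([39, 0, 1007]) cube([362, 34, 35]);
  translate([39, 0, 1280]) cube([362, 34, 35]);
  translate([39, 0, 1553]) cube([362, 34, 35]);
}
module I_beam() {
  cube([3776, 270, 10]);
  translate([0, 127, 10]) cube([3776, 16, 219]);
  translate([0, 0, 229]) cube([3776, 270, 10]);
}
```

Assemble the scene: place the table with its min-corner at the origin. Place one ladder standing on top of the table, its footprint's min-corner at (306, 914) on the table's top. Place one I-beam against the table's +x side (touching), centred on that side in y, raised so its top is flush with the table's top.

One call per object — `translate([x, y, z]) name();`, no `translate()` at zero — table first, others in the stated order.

table();
translate([306, 914, 725]) ladder();
translate([1619, 354, 486]) I_beam();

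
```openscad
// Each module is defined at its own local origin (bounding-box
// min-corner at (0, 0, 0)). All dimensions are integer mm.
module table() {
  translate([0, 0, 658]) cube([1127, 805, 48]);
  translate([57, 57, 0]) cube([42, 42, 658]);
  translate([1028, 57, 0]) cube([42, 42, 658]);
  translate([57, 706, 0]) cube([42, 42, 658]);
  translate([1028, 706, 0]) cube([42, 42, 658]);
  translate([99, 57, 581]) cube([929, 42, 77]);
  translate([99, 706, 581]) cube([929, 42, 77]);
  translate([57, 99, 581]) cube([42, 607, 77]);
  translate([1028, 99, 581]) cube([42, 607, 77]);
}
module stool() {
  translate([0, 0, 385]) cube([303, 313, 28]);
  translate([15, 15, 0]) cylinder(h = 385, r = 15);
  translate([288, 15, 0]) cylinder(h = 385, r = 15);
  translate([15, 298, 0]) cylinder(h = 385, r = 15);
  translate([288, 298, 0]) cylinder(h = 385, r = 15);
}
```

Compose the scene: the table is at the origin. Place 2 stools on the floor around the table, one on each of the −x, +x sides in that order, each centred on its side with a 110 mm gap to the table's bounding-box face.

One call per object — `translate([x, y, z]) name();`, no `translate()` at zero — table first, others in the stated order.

table();
translate([-413, 246, 0]) stool();
translate([1237, 246, 0]) stool();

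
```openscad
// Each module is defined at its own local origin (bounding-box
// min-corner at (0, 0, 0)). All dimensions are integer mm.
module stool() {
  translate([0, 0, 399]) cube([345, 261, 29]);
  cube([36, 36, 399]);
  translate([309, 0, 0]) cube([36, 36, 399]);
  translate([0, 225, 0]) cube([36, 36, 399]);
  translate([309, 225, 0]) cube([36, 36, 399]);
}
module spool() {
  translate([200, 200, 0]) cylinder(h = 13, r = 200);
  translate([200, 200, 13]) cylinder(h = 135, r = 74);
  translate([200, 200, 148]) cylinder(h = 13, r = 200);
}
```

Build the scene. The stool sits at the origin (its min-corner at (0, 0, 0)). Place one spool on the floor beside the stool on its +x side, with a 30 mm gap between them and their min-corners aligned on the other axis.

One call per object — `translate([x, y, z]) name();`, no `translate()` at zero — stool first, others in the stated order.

stool();
translate([375, 0, 0]) spool();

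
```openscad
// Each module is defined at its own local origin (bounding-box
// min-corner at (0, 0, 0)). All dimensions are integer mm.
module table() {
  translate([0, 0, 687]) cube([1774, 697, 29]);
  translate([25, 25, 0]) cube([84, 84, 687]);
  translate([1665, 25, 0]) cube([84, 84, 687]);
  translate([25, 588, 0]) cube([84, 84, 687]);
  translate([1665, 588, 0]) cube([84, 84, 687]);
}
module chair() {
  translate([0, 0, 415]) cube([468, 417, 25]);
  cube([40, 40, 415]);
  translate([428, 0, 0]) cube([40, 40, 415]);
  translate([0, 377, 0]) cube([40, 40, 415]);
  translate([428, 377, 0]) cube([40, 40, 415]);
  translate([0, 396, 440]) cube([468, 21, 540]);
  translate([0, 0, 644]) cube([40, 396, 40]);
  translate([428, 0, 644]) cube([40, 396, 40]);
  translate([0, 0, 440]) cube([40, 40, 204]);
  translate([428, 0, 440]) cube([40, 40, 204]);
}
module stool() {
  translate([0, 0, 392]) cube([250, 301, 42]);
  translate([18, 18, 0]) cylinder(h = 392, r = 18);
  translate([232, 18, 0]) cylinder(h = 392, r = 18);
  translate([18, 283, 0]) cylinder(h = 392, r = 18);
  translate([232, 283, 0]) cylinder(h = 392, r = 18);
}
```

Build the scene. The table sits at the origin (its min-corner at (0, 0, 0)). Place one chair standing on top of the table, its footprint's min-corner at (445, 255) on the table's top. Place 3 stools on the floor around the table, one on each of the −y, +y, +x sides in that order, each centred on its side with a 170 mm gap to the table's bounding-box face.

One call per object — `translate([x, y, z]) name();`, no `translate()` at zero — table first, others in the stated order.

table();
translate([445, 255, 716]) chair();
translate([762, -471, 0]) stool();
translate([762, 867, 0]) stool();
translate([1944, 198, 0]) stool();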